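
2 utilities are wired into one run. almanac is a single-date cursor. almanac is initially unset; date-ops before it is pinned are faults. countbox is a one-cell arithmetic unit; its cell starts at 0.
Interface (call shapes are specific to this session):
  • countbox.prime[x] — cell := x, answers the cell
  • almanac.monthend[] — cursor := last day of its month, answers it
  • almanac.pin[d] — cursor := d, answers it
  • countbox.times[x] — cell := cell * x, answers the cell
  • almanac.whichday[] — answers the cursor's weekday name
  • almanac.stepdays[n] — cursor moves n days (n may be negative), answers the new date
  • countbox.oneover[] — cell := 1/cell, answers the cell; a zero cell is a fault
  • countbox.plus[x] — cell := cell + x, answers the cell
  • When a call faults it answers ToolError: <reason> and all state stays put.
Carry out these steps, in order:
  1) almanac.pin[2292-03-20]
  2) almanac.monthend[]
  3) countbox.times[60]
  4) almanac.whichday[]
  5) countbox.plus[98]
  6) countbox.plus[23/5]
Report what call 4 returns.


Answer: Thursday

Derivation:
Step: pin[d=2292-03-20]
Result: 2292-03-20
Step: monthend[]
Result: 2292-03-31
Step: times[x=60]
Result: 0
Step: whichday[]
Result: Thursday
Step: plus[x=98]
Result: 98
Step: plus[x=23/5]
Result: 513/5


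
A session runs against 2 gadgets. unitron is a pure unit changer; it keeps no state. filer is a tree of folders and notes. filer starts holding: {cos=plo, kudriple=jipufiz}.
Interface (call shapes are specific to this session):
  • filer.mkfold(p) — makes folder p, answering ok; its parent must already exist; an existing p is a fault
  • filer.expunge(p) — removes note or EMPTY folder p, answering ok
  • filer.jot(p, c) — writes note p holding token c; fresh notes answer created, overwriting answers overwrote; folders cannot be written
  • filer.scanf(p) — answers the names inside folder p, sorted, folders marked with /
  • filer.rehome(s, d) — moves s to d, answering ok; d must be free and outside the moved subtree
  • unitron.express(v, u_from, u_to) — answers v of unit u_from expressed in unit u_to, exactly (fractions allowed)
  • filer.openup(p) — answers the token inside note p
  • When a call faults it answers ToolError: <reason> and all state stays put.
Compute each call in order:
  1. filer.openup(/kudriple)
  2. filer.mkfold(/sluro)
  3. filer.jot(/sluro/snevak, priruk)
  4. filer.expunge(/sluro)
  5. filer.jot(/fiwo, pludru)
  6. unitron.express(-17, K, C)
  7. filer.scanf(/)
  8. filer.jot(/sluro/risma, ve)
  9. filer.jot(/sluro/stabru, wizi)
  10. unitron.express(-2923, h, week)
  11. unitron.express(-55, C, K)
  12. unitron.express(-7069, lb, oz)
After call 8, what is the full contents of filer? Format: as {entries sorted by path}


>> filer.openup(p→/kudriple)
<< jipufiz
>> filer.mkfold(p→/sluro)
<< ok
>> filer.jot(p→/sluro/snevak, c→priruk)
<< created
>> filer.expunge(p→/sluro)
<< ToolError: not empty
>> filer.jot(p→/fiwo, c→pludru)
<< created
>> unitron.express(v→-17, u_from→K, u_to→C)
<< -5803/20
>> filer.scanf(p→/)
<< [cos, fiwo, kudriple, sluro/]
>> filer.jot(p→/sluro/risma, c→ve)
<< created
>> filer.jot(p→/sluro/stabru, c→wizi)
<< created
>> unitron.express(v→-2923, u_from→h, u_to→week)
<< -2923/168
>> unitron.express(v→-55, u_from→C, u_to→K)
<< 4363/20
>> unitron.express(v→-7069, u_from→lb, u_to→oz)
<< -113104

Answer: {cos=plo, fiwo=pludru, kudriple=jipufiz, sluro/, sluro/risma=ve, sluro/snevak=priruk}


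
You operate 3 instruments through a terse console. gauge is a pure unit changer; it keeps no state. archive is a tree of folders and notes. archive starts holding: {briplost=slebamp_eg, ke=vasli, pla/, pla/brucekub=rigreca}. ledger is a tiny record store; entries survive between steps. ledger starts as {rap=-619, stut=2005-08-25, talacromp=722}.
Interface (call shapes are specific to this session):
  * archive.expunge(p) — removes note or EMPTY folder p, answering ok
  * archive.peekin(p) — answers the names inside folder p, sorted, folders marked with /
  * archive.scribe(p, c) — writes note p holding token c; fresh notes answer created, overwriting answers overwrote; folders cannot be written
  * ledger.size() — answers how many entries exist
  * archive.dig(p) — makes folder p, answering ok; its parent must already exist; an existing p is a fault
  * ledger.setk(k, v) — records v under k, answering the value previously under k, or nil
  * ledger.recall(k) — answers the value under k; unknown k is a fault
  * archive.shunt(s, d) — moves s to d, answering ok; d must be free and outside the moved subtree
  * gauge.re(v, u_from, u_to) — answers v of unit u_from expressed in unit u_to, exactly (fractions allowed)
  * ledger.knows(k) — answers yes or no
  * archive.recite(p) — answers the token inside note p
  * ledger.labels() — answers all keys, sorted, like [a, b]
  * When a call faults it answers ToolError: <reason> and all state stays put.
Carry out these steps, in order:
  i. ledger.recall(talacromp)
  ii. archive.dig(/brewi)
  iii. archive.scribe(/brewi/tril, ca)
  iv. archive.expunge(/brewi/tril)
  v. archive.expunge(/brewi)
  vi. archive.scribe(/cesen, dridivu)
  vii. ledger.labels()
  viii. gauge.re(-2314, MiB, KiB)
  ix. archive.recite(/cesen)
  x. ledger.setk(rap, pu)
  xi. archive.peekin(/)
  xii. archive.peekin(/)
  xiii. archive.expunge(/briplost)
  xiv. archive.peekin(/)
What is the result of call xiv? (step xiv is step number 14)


Answer: [cesen, ke, pla/]

Derivation:
$ ledger.recall k=talacromp
:: 722
$ archive.dig p=/brewi
:: ok
$ archive.scribe p=/brewi/tril c=ca
:: created
$ archive.expunge p=/brewi/tril
:: ok
$ archive.expunge p=/brewi
:: ok
$ archive.scribe p=/cesen c=dridivu
:: created
$ ledger.labels
:: [rap, stut, talacromp]
$ gauge.re v=-2314 u_from=MiB u_to=KiB
:: -2369536
$ archive.recite p=/cesen
:: dridivu
$ ledger.setk k=rap v=pu
:: -619
$ archive.peekin p=/
:: [briplost, cesen, ke, pla/]
$ archive.peekin p=/
:: [briplost, cesen, ke, pla/]
$ archive.expunge p=/briplost
:: ok
$ archive.peekin p=/
:: [cesen, ke, pla/]


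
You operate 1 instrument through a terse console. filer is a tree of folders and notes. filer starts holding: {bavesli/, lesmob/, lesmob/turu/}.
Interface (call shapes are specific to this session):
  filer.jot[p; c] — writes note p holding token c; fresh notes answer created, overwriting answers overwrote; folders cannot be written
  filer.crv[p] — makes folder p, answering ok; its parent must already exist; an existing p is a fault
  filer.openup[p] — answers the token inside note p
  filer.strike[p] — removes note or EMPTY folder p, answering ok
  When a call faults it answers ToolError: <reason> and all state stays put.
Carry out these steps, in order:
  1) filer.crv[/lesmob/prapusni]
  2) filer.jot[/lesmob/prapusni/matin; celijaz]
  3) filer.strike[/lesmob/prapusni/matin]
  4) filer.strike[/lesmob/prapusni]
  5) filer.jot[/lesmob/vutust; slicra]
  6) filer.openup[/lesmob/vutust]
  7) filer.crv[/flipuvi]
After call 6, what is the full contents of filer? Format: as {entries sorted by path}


-- 1. crv(p=/lesmob/prapusni) : ok
-- 2. jot(p=/lesmob/prapusni/matin, c=celijaz) : created
-- 3. strike(p=/lesmob/prapusni/matin) : ok
-- 4. strike(p=/lesmob/prapusni) : ok
-- 5. jot(p=/lesmob/vutust, c=slicra) : created
-- 6. openup(p=/lesmob/vutust) : slicra
-- 7. crv(p=/flipuvi) : ok

Answer: {bavesli/, lesmob/, lesmob/turu/, lesmob/vutust=slicra}


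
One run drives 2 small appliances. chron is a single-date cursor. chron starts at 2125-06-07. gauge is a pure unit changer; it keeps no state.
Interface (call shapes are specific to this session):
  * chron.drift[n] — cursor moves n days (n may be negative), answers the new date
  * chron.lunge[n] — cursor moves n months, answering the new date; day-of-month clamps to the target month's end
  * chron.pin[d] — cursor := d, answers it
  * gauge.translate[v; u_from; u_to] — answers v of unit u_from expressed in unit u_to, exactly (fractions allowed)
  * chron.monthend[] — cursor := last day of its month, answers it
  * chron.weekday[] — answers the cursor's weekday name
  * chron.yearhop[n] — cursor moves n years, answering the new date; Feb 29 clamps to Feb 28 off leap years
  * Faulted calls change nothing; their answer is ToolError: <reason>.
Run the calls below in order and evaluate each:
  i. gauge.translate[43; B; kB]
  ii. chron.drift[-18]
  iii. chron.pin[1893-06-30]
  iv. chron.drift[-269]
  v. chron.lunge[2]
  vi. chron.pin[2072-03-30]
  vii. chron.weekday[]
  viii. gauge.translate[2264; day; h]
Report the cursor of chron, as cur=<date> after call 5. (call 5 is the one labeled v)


Answer: cur=1892-12-04

Derivation:
>> translate(v=43, u_from=B, u_to=kB)
<< 43/1000
>> drift(n=-18)
<< 2125-05-20
>> pin(d=1893-06-30)
<< 1893-06-30
>> drift(n=-269)
<< 1892-10-04
>> lunge(n=2)
<< 1892-12-04
>> pin(d=2072-03-30)
<< 2072-03-30
>> weekday()
<< Wednesday
>> translate(v=2264, u_from=day, u_to=h)
<< 54336


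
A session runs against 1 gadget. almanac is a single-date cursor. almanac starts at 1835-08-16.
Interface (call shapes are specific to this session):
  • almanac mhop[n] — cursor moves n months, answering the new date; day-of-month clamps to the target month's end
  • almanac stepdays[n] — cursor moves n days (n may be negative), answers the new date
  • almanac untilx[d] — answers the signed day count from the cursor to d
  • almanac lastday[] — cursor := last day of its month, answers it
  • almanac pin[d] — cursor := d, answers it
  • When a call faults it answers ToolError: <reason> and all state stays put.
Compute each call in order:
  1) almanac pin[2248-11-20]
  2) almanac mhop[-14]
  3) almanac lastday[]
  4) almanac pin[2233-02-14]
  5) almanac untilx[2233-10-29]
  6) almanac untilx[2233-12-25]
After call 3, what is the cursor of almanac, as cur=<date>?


# almanac pin(d→2248-11-20) == 2248-11-20
# almanac mhop(n→-14) == 2247-09-20
# almanac lastday() == 2247-09-30
# almanac pin(d→2233-02-14) == 2233-02-14
# almanac untilx(d→2233-10-29) == 257
# almanac untilx(d→2233-12-25) == 314

Answer: cur=2247-09-30


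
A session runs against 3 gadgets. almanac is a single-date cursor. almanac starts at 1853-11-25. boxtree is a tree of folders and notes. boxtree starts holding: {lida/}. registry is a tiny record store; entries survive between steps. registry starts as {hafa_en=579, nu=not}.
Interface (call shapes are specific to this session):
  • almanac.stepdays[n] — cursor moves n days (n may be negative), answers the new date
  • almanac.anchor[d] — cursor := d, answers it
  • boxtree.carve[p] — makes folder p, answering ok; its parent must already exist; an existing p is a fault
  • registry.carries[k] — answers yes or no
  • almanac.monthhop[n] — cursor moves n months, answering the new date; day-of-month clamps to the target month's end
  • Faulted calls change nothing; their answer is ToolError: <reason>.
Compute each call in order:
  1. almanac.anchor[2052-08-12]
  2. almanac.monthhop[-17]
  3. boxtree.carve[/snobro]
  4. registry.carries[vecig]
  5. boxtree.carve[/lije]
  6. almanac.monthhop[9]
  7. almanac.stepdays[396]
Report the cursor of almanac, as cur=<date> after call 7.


Answer: cur=2053-01-11

Derivation:
Act: almanac.anchor[d→2052-08-12]
Obs: 2052-08-12
Act: almanac.monthhop[n→-17]
Obs: 2051-03-12
Act: boxtree.carve[p→/snobro]
Obs: ok
Act: registry.carries[k→vecig]
Obs: no
Act: boxtree.carve[p→/lije]
Obs: ok
Act: almanac.monthhop[n→9]
Obs: 2051-12-12
Act: almanac.stepdays[n→396]
Obs: 2053-01-11


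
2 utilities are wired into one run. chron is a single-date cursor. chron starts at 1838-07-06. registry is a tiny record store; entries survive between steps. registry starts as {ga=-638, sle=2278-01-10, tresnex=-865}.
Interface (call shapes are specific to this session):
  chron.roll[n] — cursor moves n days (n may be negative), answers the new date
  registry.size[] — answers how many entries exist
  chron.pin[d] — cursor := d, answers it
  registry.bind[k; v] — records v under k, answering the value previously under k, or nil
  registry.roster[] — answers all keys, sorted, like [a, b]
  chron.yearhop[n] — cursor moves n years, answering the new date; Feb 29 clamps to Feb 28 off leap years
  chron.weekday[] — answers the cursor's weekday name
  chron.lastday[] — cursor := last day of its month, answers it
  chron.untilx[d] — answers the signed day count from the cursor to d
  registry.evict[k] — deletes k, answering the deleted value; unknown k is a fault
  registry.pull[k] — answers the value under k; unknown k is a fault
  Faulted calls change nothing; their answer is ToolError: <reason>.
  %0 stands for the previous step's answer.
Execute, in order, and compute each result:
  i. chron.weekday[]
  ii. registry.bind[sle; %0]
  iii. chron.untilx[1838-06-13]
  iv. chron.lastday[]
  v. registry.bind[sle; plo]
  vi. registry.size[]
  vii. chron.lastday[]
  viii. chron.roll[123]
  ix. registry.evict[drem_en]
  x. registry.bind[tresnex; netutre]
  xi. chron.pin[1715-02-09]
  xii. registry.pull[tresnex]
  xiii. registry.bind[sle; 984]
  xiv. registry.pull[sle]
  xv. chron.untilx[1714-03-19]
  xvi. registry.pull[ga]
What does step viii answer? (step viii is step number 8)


Answer: 1838-12-01

Derivation:
$ chron.weekday
:: Friday
$ registry.bind k='sle' v='%0'
:: 2278-01-10
$ chron.untilx d='1838-06-13'
:: -23
$ chron.lastday
:: 1838-07-31
$ registry.bind k='sle' v='plo'
:: Friday
$ registry.size
:: 3
$ chron.lastday
:: 1838-07-31
$ chron.roll n='123'
:: 1838-12-01
$ registry.evict k='drem_en'
:: ToolError: no such key drem_en
$ registry.bind k='tresnex' v='netutre'
:: -865
$ chron.pin d='1715-02-09'
:: 1715-02-09
$ registry.pull k='tresnex'
:: netutre
$ registry.bind k='sle' v='984'
:: plo
$ registry.pull k='sle'
:: 984
$ chron.untilx d='1714-03-19'
:: -327
$ registry.pull k='ga'
:: -638


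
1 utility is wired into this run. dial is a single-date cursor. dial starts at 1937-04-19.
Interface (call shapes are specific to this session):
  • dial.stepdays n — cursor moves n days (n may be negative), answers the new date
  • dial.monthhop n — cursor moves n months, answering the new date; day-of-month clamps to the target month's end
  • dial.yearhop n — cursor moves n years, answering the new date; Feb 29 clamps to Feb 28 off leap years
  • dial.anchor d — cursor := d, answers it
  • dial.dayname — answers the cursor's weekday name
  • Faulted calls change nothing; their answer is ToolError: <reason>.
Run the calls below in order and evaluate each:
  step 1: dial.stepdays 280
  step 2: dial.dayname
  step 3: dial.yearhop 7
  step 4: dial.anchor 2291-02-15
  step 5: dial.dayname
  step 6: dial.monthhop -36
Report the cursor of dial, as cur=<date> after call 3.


! 1. dial.stepdays(n: 280) ~> 1938-01-24
! 2. dial.dayname() ~> Monday
! 3. dial.yearhop(n: 7) ~> 1945-01-24
! 4. dial.anchor(d: 2291-02-15) ~> 2291-02-15
! 5. dial.dayname() ~> Sunday
! 6. dial.monthhop(n: -36) ~> 2288-02-15

Answer: cur=1945-01-24


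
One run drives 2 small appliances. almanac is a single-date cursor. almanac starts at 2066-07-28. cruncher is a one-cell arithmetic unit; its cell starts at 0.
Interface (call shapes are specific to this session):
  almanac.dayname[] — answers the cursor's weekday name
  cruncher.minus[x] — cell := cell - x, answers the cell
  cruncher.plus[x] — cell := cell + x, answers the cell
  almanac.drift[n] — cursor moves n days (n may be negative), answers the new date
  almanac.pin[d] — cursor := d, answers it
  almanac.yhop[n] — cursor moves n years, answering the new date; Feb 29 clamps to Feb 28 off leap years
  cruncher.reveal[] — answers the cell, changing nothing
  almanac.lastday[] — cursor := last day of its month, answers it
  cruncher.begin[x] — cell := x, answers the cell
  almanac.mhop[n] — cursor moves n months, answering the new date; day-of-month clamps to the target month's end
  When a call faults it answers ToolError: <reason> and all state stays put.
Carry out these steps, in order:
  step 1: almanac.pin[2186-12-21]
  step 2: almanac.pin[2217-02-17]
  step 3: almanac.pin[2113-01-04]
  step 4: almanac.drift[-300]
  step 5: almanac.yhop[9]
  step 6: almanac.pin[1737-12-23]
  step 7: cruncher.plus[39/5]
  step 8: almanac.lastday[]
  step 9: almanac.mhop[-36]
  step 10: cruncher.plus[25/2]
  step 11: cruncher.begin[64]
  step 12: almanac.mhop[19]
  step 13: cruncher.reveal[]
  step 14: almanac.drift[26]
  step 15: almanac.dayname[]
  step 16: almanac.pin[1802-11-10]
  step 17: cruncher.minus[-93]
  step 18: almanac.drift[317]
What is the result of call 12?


→ pin(2186-12-21)
← 2186-12-21
→ pin(2217-02-17)
← 2217-02-17
→ pin(2113-01-04)
← 2113-01-04
→ drift(-300)
← 2112-03-10
→ yhop(9)
← 2121-03-10
→ pin(1737-12-23)
← 1737-12-23
→ plus(39/5)
← 39/5
→ lastday()
← 1737-12-31
→ mhop(-36)
← 1734-12-31
→ plus(25/2)
← 203/10
→ begin(64)
← 64
→ mhop(19)
← 1736-07-31
→ reveal()
← 64
→ drift(26)
← 1736-08-26
→ dayname()
← Sunday
→ pin(1802-11-10)
← 1802-11-10
→ minus(-93)
← 157
→ drift(317)
← 1803-09-23

Answer: 1736-07-31


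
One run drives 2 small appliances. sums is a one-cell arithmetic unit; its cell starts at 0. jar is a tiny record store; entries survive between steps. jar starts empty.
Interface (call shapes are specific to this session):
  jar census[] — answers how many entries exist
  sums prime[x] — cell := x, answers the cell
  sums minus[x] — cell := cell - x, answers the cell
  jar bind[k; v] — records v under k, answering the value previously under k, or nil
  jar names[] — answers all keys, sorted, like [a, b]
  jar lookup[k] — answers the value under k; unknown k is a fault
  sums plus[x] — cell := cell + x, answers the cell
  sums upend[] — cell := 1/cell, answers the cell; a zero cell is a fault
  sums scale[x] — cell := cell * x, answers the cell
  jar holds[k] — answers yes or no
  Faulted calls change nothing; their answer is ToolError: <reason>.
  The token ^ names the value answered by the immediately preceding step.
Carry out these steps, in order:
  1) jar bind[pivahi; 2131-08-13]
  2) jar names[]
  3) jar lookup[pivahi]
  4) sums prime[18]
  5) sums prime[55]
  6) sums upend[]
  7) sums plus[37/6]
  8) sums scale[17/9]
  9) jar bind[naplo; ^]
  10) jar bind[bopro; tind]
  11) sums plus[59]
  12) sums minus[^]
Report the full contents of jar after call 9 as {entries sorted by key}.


Answer: {naplo=34697/2970, pivahi=2131-08-13}

Derivation:
·→ jar bind(k→pivahi, v→2131-08-13)
·← nil
·→ jar names()
·← [pivahi]
·→ jar lookup(k→pivahi)
·← 2131-08-13
·→ sums prime(x→18)
·← 18
·→ sums prime(x→55)
·← 55
·→ sums upend()
·← 1/55
·→ sums plus(x→37/6)
·← 2041/330
·→ sums scale(x→17/9)
·← 34697/2970
·→ jar bind(k→naplo, v→^)
·← nil
·→ jar bind(k→bopro, v→tind)
·← nil
·→ sums plus(x→59)
·← 209927/2970
·→ sums minus(x→^)
·← 0


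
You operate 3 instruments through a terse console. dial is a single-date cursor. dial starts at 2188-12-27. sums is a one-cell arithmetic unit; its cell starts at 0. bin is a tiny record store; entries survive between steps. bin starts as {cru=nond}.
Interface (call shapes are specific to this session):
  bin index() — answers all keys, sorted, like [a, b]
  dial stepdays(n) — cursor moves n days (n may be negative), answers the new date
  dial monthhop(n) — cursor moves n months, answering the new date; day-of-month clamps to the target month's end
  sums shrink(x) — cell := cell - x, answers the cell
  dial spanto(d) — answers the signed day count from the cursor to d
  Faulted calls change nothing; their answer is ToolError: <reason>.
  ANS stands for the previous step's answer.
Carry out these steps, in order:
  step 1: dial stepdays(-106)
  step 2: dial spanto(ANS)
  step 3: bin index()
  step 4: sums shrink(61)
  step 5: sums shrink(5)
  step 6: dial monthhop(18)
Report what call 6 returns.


CALL dial stepdays[n: -106]
RET  2188-09-12
CALL dial spanto[d: ANS]
RET  0
CALL bin index[]
RET  [cru]
CALL sums shrink[x: 61]
RET  -61
CALL sums shrink[x: 5]
RET  -66
CALL dial monthhop[n: 18]
RET  2190-03-12

Answer: 2190-03-12


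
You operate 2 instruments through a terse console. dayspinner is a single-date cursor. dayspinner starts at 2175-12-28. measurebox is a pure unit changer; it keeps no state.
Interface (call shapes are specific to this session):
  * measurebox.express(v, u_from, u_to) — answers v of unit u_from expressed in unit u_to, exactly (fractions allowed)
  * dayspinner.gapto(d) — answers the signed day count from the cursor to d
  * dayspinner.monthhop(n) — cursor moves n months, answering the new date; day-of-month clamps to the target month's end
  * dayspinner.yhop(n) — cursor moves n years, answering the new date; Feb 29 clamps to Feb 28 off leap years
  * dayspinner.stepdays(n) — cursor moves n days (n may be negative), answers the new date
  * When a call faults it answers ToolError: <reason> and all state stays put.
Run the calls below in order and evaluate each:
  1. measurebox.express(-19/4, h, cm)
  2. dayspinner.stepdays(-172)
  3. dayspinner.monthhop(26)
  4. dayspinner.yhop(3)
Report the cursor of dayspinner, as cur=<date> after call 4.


>>> measurebox.express v: -19/4 u_from: h u_to: cm
  ToolError: incompatible units
>>> dayspinner.stepdays n: -172
  2175-07-09
>>> dayspinner.monthhop n: 26
  2177-09-09
>>> dayspinner.yhop n: 3
  2180-09-09

Answer: cur=2180-09-09


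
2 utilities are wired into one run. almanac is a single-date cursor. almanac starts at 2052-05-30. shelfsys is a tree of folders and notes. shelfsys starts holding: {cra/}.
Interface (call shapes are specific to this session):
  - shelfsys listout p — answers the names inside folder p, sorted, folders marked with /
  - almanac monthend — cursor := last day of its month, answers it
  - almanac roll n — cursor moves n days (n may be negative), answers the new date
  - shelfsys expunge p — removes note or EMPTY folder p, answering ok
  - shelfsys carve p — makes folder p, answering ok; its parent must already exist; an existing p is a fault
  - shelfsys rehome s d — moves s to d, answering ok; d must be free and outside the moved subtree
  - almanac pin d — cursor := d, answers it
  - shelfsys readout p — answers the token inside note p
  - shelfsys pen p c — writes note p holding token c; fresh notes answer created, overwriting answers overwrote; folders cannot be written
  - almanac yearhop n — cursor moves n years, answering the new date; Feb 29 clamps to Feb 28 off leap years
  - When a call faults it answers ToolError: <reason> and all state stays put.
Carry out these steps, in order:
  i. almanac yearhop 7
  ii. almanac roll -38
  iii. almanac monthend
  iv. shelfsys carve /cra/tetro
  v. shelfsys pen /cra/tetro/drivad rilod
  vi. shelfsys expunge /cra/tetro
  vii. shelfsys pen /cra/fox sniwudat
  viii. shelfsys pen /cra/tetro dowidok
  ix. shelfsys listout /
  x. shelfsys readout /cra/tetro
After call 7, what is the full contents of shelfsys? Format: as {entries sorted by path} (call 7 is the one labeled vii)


Answer: {cra/, cra/fox=sniwudat, cra/tetro/, cra/tetro/drivad=rilod}

Derivation:
$ almanac yearhop n='7'
= 2059-05-30
$ almanac roll n='-38'
= 2059-04-22
$ almanac monthend
= 2059-04-30
$ shelfsys carve p='/cra/tetro'
= ok
$ shelfsys pen p='/cra/tetro/drivad' c='rilod'
= created
$ shelfsys expunge p='/cra/tetro'
= ToolError: not empty
$ shelfsys pen p='/cra/fox' c='sniwudat'
= created
$ shelfsys pen p='/cra/tetro' c='dowidok'
= ToolError: is a directory
$ shelfsys listout p='/'
= [cra/]
$ shelfsys readout p='/cra/tetro'
= ToolError: is a directory


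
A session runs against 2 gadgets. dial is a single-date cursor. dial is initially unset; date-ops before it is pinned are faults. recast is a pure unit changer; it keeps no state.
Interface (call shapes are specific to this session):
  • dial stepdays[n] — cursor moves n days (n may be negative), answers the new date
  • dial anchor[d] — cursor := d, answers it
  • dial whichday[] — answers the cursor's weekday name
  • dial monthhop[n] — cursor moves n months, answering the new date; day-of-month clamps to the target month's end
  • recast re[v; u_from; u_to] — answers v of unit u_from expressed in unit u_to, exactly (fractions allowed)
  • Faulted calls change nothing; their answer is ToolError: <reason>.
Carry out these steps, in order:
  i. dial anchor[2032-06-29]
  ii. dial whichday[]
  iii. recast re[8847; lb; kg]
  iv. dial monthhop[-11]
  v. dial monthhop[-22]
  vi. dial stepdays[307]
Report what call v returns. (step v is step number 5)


Answer: 2029-09-29

Derivation:
Act: dial anchor[d: 2032-06-29]
Obs: 2032-06-29
Act: dial whichday[]
Obs: Tuesday
Act: recast re[v: 8847; u_from: lb; u_to: kg]
Obs: 401293169739/100000000
Act: dial monthhop[n: -11]
Obs: 2031-07-29
Act: dial monthhop[n: -22]
Obs: 2029-09-29
Act: dial stepdays[n: 307]
Obs: 2030-08-02


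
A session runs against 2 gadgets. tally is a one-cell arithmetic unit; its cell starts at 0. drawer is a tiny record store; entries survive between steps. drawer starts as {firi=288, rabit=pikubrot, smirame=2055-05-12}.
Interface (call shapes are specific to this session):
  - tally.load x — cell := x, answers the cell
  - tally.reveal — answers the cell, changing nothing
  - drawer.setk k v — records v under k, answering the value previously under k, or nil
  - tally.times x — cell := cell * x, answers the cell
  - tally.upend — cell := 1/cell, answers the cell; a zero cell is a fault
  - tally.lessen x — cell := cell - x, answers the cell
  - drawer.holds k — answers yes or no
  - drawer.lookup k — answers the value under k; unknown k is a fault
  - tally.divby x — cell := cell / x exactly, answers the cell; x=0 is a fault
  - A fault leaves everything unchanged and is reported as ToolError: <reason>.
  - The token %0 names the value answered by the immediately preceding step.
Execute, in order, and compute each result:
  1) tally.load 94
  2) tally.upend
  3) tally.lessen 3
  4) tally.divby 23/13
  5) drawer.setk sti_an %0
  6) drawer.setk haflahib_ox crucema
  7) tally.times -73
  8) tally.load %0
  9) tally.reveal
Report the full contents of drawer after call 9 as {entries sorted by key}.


> tally.load 94
:: 94
> tally.upend
:: 1/94
> tally.lessen 3
:: -281/94
> tally.divby 23/13
:: -3653/2162
> drawer.setk sti_an %0
:: nil
> drawer.setk haflahib_ox crucema
:: nil
> tally.times -73
:: 266669/2162
> tally.load %0
:: 266669/2162
> tally.reveal
:: 266669/2162

Answer: {firi=288, haflahib_ox=crucema, rabit=pikubrot, smirame=2055-05-12, sti_an=-3653/2162}


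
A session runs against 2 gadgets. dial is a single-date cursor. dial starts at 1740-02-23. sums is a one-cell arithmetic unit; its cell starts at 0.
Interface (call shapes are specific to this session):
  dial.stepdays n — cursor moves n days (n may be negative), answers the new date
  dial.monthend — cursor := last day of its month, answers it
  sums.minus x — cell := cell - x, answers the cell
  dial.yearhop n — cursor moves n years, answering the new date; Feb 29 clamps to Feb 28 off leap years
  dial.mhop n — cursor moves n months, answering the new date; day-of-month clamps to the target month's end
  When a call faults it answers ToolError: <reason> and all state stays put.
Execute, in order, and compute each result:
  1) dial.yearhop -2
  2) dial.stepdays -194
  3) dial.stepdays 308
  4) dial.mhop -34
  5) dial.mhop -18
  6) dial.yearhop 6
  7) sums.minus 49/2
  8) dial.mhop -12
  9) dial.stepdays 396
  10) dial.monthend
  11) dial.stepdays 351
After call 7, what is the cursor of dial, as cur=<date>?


==> dial.yearhop(n: -2)
<== 1738-02-23
==> dial.stepdays(n: -194)
<== 1737-08-13
==> dial.stepdays(n: 308)
<== 1738-06-17
==> dial.mhop(n: -34)
<== 1735-08-17
==> dial.mhop(n: -18)
<== 1734-02-17
==> dial.yearhop(n: 6)
<== 1740-02-17
==> sums.minus(x: 49/2)
<== -49/2
==> dial.mhop(n: -12)
<== 1739-02-17
==> dial.stepdays(n: 396)
<== 1740-03-19
==> dial.monthend()
<== 1740-03-31
==> dial.stepdays(n: 351)
<== 1741-03-17

Answer: cur=1740-02-17


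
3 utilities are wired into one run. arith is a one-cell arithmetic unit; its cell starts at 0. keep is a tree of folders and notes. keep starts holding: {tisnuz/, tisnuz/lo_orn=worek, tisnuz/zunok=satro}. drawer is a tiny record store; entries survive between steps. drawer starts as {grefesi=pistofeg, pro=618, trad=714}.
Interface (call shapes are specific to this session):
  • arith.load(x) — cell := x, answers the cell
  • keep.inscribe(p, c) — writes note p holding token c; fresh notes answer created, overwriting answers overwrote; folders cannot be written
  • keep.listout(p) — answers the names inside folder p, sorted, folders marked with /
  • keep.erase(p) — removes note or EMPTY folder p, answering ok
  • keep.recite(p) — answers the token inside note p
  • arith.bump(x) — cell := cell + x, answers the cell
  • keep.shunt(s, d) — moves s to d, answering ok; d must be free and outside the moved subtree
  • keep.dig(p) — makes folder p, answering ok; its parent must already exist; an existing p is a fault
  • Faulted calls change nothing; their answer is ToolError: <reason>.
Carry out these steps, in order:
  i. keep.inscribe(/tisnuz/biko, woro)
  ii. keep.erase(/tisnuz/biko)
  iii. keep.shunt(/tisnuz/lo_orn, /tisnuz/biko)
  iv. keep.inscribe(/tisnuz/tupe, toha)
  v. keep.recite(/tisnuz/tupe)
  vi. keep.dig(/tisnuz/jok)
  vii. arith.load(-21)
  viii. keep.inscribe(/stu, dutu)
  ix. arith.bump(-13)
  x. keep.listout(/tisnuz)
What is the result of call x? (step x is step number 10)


Answer: [biko, jok/, tupe, zunok]

Derivation:
·→ inscribe(p→/tisnuz/biko, c→woro)
·← created
·→ erase(p→/tisnuz/biko)
·← ok
·→ shunt(s→/tisnuz/lo_orn, d→/tisnuz/biko)
·← ok
·→ inscribe(p→/tisnuz/tupe, c→toha)
·← created
·→ recite(p→/tisnuz/tupe)
·← toha
·→ dig(p→/tisnuz/jok)
·← ok
·→ load(x→-21)
·← -21
·→ inscribe(p→/stu, c→dutu)
·← created
·→ bump(x→-13)
·← -34
·→ listout(p→/tisnuz)
·← [biko, jok/, tupe, zunok]


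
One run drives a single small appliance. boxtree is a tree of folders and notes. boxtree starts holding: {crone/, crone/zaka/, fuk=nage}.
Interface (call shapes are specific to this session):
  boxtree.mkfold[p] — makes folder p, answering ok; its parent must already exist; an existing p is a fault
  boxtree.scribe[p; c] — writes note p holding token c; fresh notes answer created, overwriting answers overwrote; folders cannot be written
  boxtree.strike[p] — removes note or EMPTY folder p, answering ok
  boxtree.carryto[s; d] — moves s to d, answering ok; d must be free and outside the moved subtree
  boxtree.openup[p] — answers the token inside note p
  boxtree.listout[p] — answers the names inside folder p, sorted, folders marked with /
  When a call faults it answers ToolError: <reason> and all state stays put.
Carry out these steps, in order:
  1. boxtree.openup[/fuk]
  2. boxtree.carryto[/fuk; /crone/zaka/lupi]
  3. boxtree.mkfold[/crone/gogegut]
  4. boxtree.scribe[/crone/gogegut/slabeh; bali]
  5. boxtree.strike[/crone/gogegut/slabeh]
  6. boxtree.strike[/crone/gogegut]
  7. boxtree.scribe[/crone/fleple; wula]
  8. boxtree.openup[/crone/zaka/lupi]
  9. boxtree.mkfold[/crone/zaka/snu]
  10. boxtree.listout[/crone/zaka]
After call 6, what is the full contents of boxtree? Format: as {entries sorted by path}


-- boxtree.openup(p=/fuk) -> nage
-- boxtree.carryto(s=/fuk, d=/crone/zaka/lupi) -> ok
-- boxtree.mkfold(p=/crone/gogegut) -> ok
-- boxtree.scribe(p=/crone/gogegut/slabeh, c=bali) -> created
-- boxtree.strike(p=/crone/gogegut/slabeh) -> ok
-- boxtree.strike(p=/crone/gogegut) -> ok
-- boxtree.scribe(p=/crone/fleple, c=wula) -> created
-- boxtree.openup(p=/crone/zaka/lupi) -> nage
-- boxtree.mkfold(p=/crone/zaka/snu) -> ok
-- boxtree.listout(p=/crone/zaka) -> [lupi, snu/]

Answer: {crone/, crone/zaka/, crone/zaka/lupi=nage}


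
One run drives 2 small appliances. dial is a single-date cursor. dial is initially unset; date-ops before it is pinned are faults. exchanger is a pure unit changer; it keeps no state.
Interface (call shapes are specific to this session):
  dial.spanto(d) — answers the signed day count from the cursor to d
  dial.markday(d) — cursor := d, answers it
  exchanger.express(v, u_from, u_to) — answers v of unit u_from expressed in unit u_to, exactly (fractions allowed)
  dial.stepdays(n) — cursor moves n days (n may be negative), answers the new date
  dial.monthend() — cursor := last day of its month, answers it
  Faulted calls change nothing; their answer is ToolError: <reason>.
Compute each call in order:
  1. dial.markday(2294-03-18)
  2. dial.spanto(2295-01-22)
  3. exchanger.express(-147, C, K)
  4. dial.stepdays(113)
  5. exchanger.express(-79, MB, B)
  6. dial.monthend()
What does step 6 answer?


Answer: 2294-07-31

Derivation:
> dial.markday d→2294-03-18
  2294-03-18
> dial.spanto d→2295-01-22
  310
> exchanger.express v→-147 u_from→C u_to→K
  2523/20
> dial.stepdays n→113
  2294-07-09
> exchanger.express v→-79 u_from→MB u_to→B
  -79000000
> dial.monthend
  2294-07-31


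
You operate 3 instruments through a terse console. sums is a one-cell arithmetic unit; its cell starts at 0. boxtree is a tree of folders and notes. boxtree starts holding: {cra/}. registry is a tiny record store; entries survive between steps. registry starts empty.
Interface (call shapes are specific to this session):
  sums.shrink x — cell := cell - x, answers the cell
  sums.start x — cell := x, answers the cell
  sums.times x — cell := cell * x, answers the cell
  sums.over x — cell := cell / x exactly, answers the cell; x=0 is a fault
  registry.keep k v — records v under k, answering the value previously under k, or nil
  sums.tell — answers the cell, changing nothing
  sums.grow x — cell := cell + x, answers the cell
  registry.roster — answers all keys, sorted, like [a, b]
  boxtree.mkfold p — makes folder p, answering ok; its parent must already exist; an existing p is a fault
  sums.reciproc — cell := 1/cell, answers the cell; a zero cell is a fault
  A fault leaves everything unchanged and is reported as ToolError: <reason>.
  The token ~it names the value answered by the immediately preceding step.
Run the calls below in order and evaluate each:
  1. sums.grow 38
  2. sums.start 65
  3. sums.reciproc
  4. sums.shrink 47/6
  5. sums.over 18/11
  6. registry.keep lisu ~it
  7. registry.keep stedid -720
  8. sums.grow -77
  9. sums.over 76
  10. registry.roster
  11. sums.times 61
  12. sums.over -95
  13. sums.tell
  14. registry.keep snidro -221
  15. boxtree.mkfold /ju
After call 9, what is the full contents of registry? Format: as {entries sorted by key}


Answer: {lisu=-33539/7020, stedid=-720}

Derivation:
-> sums.grow(x=38)
<- 38
-> sums.start(x=65)
<- 65
-> sums.reciproc()
<- 1/65
-> sums.shrink(x=47/6)
<- -3049/390
-> sums.over(x=18/11)
<- -33539/7020
-> registry.keep(k=lisu, v=~it)
<- nil
-> registry.keep(k=stedid, v=-720)
<- nil
-> sums.grow(x=-77)
<- -574079/7020
-> sums.over(x=76)
<- -574079/533520
-> registry.roster()
<- [lisu, stedid]
-> sums.times(x=61)
<- -35018819/533520
-> sums.over(x=-95)
<- 35018819/50684400
-> sums.tell()
<- 35018819/50684400
-> registry.keep(k=snidro, v=-221)
<- nil
-> boxtree.mkfold(p=/ju)
<- ok


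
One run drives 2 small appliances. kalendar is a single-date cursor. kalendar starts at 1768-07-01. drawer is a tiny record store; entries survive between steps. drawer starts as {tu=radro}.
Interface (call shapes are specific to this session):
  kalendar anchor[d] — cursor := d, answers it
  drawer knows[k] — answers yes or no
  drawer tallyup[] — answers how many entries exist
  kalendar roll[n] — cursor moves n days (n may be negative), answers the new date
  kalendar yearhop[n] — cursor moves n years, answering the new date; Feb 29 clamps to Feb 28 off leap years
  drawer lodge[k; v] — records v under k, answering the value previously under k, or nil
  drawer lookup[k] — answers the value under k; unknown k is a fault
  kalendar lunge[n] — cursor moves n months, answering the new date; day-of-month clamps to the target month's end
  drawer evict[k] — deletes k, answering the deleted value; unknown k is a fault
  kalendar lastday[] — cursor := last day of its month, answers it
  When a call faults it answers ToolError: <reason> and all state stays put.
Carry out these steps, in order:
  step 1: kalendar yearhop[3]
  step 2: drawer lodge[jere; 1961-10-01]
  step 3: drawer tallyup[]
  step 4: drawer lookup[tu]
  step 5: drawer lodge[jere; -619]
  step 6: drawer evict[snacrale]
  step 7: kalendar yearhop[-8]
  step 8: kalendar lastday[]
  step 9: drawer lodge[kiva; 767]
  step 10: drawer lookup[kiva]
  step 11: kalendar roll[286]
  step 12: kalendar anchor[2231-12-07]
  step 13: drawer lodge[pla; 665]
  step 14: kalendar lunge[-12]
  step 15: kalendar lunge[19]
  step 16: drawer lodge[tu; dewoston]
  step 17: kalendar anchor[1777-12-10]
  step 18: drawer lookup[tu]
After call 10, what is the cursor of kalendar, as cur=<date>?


Answer: cur=1763-07-31

Derivation:
→ kalendar yearhop(n='3')
← 1771-07-01
→ drawer lodge(k='jere', v='1961-10-01')
← nil
→ drawer tallyup()
← 2
→ drawer lookup(k='tu')
← radro
→ drawer lodge(k='jere', v='-619')
← 1961-10-01
→ drawer evict(k='snacrale')
← ToolError: no such key snacrale
→ kalendar yearhop(n='-8')
← 1763-07-01
→ kalendar lastday()
← 1763-07-31
→ drawer lodge(k='kiva', v='767')
← nil
→ drawer lookup(k='kiva')
← 767
→ kalendar roll(n='286')
← 1764-05-12
→ kalendar anchor(d='2231-12-07')
← 2231-12-07
→ drawer lodge(k='pla', v='665')
← nil
→ kalendar lunge(n='-12')
← 2230-12-07
→ kalendar lunge(n='19')
← 2232-07-07
→ drawer lodge(k='tu', v='dewoston')
← radro
→ kalendar anchor(d='1777-12-10')
← 1777-12-10
→ drawer lookup(k='tu')
← dewoston


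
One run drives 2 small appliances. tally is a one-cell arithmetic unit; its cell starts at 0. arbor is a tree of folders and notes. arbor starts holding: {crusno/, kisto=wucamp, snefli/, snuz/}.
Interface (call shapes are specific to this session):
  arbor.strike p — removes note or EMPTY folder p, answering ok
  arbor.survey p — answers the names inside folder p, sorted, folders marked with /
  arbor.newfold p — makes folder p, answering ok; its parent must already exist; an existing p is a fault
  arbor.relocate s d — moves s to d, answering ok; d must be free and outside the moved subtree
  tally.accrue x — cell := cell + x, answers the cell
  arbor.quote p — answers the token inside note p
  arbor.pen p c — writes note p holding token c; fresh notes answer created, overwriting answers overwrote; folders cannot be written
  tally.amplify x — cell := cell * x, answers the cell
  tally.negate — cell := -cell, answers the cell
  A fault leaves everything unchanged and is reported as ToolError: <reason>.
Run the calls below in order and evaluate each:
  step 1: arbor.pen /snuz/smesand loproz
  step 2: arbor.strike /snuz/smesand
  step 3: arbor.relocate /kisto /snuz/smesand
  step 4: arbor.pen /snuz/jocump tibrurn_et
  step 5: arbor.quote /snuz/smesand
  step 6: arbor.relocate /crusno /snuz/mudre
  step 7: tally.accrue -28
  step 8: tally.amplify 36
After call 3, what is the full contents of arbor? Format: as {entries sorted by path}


Answer: {crusno/, snefli/, snuz/, snuz/smesand=wucamp}

Derivation:
% pen(p: /snuz/smesand, c: loproz) : created
% strike(p: /snuz/smesand) : ok
% relocate(s: /kisto, d: /snuz/smesand) : ok
% pen(p: /snuz/jocump, c: tibrurn_et) : created
% quote(p: /snuz/smesand) : wucamp
% relocate(s: /crusno, d: /snuz/mudre) : ok
% accrue(x: -28) : -28
% amplify(x: 36) : -1008


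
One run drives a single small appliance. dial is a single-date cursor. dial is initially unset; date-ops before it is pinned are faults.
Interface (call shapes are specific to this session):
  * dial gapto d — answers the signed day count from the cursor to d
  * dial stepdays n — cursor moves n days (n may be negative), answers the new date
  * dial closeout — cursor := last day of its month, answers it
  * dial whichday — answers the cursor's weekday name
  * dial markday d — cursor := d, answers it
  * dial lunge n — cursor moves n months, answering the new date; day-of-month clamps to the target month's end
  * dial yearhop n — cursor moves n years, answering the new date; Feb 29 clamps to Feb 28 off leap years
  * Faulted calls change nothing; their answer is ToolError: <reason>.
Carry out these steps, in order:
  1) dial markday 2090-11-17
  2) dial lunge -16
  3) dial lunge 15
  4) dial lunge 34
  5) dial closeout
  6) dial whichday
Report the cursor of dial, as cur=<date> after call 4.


==> dial markday(2090-11-17)
<== 2090-11-17
==> dial lunge(-16)
<== 2089-07-17
==> dial lunge(15)
<== 2090-10-17
==> dial lunge(34)
<== 2093-08-17
==> dial closeout()
<== 2093-08-31
==> dial whichday()
<== Monday

Answer: cur=2093-08-17
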